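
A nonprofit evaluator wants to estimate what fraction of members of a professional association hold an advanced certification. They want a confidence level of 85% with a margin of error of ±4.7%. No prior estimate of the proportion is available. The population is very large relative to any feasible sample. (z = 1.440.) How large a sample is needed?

235

With no prior estimate, use p = 0.5, giving p(1−p) = 0.25.
n = z²·p(1−p)/E² = 1.440² × 0.2500 / 0.047² = 2.0736 × 0.2500 / 0.002209 ≈ 234.68.
Rounding up gives n = 235.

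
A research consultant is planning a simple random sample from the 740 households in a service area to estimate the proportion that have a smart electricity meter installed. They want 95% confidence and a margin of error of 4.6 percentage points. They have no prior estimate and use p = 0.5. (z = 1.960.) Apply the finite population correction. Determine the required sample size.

282

Unadjusted: n₀ = 1.960² × 0.50 × 0.50 / 0.046² ≈ 453.88, so n₀ = 454.
Finite population correction with N = 740: n = n₀ / (1 + (n₀−1)/N) = 454 / (1 + 453/740) = 454 / 1.6122 ≈ 281.61.
Rounding up, n = 282.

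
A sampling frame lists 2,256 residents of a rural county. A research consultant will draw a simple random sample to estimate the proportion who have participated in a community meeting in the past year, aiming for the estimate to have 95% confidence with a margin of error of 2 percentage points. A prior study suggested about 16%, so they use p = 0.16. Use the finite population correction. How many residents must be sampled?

822

For 95% confidence, z = 1.960.
Unadjusted: n₀ = 1.960² × 0.16 × 0.84 / 0.020² ≈ 1290.78, so n₀ = 1291.
Finite population correction with N = 2,256: n = n₀ / (1 + (n₀−1)/N) = 1291 / (1 + 1290/2256) = 1291 / 1.5718 ≈ 821.35.
Rounding up, n = 822.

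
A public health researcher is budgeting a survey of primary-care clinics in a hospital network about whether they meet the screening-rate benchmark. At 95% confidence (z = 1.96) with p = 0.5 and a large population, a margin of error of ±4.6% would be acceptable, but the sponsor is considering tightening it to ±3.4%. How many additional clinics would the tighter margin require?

At ±4.6%: n = 1.96² × 0.2500 / 0.046² ≈ 453.88 → 454.
At ±3.4%: n = 1.96² × 0.2500 / 0.034² ≈ 830.80 → 831.
Additional respondents: 831 − 454 = 377.

377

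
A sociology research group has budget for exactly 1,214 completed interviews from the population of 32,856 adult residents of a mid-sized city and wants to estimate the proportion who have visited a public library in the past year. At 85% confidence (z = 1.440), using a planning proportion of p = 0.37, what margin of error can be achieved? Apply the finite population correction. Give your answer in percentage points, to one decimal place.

Finite-population factor: (N−n)/(N−1) = (32856−1214)/(32856−1) = 0.9631.
SE(p̂) = √[p(1−p)/n · (N−n)/(N−1)] = √[0.2331/1214 × 0.9631] = 0.01360.
E = z × SE = 1.440 × 0.01360 = 0.01958 ≈ 2.0 percentage points.

2.0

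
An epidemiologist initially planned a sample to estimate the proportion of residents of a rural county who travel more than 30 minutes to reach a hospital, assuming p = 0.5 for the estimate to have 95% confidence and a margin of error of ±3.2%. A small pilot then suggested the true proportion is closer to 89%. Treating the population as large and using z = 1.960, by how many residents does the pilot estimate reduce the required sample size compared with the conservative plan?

570

Conservative (p = 0.5): n = 1.960² × 0.25 / 0.032² ≈ 937.89 → 938.
Using p = 0.89: p(1−p) = 0.0979, so n = 1.960² × 0.0979 / 0.032² ≈ 367.28 → 368.
Reduction: 938 − 368 = 570.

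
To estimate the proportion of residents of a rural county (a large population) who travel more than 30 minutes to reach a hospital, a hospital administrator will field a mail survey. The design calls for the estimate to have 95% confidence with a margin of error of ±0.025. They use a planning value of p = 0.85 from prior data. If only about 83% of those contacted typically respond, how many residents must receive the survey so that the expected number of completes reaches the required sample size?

For 95% confidence, z = 1.96.
Completed interviews needed: n₀ = 1.96² × 0.1275 / 0.025² ≈ 783.69 → 784.
At an 83% response rate, contacts needed = 784 / 0.83 ≈ 944.58 → 945.

945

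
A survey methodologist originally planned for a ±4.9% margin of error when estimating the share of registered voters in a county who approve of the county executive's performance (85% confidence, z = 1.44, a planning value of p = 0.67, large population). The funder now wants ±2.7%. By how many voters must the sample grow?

At ±4.9%: n = 1.44² × 0.2211 / 0.049² ≈ 190.95 → 191.
At ±2.7%: n = 1.44² × 0.2211 / 0.027² ≈ 628.91 → 629.
Additional respondents: 629 − 191 = 438.

438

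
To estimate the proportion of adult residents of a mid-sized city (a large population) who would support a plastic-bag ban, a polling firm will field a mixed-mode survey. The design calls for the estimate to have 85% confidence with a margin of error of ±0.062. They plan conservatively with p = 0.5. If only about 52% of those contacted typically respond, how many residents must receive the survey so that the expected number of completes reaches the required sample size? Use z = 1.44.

260

Completed interviews needed: n₀ = 1.44² × 0.2500 / 0.062² ≈ 134.86 → 135.
At a 52% response rate, contacts needed = 135 / 0.52 ≈ 259.62 → 260.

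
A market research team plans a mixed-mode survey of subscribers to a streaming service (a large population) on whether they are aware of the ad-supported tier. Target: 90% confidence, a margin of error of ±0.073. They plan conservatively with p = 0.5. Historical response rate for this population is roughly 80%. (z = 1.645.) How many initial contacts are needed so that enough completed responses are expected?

159

Completed interviews needed: n₀ = 1.645² × 0.2500 / 0.073² ≈ 126.95 → 127.
At an 80% response rate, contacts needed = 127 / 0.80 ≈ 158.75 → 159.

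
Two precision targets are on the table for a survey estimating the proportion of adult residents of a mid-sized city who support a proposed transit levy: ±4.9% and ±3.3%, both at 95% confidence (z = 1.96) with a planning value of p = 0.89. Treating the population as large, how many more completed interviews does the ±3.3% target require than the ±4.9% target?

189

At ±4.9%: n = 1.96² × 0.0979 / 0.049² ≈ 156.64 → 157.
At ±3.3%: n = 1.96² × 0.0979 / 0.033² ≈ 345.36 → 346.
Additional respondents: 346 − 157 = 189.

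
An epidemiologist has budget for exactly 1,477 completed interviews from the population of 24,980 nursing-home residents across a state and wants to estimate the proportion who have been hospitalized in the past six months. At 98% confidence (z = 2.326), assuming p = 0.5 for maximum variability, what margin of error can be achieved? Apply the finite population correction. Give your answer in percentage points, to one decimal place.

2.9

Finite-population factor: (N−n)/(N−1) = (24980−1477)/(24980−1) = 0.9409.
SE(p̂) = √[p(1−p)/n · (N−n)/(N−1)] = √[0.2500/1477 × 0.9409] = 0.01262.
E = z × SE = 2.326 × 0.01262 = 0.02935 ≈ 2.9 percentage points.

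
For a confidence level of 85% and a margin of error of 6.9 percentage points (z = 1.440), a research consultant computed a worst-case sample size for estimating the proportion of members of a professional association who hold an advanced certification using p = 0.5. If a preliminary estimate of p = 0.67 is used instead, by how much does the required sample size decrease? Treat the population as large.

Conservative (p = 0.5): n = 1.440² × 0.25 / 0.069² ≈ 108.88 → 109.
Using p = 0.67: p(1−p) = 0.2211, so n = 1.440² × 0.2211 / 0.069² ≈ 96.30 → 97.
Reduction: 109 − 97 = 12.

12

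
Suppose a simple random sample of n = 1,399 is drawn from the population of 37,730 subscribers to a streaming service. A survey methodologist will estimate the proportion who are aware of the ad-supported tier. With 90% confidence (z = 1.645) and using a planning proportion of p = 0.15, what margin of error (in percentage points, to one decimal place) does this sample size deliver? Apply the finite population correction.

1.5

Finite-population factor: (N−n)/(N−1) = (37730−1399)/(37730−1) = 0.9629.
SE(p̂) = √[p(1−p)/n · (N−n)/(N−1)] = √[0.1275/1399 × 0.9629] = 0.00937.
E = z × SE = 1.645 × 0.00937 = 0.01541 ≈ 1.5 percentage points.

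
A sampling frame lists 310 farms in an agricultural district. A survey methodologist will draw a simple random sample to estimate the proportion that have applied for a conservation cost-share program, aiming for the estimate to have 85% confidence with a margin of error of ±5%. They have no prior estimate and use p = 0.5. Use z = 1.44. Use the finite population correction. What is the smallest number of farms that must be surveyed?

125

Unadjusted: n₀ = 1.44² × 0.50 × 0.50 / 0.050² ≈ 207.36, so n₀ = 208.
Finite population correction with N = 310: n = n₀ / (1 + (n₀−1)/N) = 208 / (1 + 207/310) = 208 / 1.6677 ≈ 124.72.
Rounding up, n = 125.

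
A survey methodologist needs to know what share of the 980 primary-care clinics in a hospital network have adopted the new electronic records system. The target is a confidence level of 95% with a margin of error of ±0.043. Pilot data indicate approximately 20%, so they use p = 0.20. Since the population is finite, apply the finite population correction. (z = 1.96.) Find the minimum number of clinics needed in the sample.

249

Unadjusted: n₀ = 1.96² × 0.20 × 0.80 / 0.043² ≈ 332.43, so n₀ = 333.
Finite population correction with N = 980: n = n₀ / (1 + (n₀−1)/N) = 333 / (1 + 332/980) = 333 / 1.3388 ≈ 248.73.
Rounding up, n = 249.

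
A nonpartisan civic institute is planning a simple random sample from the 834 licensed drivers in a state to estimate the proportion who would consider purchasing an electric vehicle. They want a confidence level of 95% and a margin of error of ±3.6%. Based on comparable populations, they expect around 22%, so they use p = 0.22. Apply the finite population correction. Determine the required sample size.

317

For 95% confidence, z = 1.960.
Unadjusted: n₀ = 1.960² × 0.22 × 0.78 / 0.036² ≈ 508.66, so n₀ = 509.
Finite population correction with N = 834: n = n₀ / (1 + (n₀−1)/N) = 509 / (1 + 508/834) = 509 / 1.6091 ≈ 316.32.
Rounding up, n = 317.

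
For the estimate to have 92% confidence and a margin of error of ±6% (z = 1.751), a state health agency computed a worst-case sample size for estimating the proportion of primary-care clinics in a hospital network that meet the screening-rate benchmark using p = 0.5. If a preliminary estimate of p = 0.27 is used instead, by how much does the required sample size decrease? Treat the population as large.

Conservative (p = 0.5): n = 1.751² × 0.25 / 0.060² ≈ 212.92 → 213.
Using p = 0.27: p(1−p) = 0.1971, so n = 1.751² × 0.1971 / 0.060² ≈ 167.86 → 168.
Reduction: 213 − 168 = 45.

45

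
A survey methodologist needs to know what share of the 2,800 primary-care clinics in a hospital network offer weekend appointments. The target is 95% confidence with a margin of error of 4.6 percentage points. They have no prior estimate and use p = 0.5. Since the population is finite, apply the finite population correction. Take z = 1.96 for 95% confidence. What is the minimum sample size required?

Unadjusted: n₀ = 1.96² × 0.50 × 0.50 / 0.046² ≈ 453.88, so n₀ = 454.
Finite population correction with N = 2,800: n = n₀ / (1 + (n₀−1)/N) = 454 / (1 + 453/2800) = 454 / 1.1618 ≈ 390.78.
Rounding up, n = 391.

391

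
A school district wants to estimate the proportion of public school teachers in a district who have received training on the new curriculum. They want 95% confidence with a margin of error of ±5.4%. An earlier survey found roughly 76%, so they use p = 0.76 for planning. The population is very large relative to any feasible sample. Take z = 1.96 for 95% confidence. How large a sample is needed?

With p = 0.76, p(1−p) = 0.1824.
n = z²·p(1−p)/E² = 1.96² × 0.1824 / 0.054² = 3.8416 × 0.1824 / 0.002916 ≈ 240.30.
Rounding up gives n = 241.

241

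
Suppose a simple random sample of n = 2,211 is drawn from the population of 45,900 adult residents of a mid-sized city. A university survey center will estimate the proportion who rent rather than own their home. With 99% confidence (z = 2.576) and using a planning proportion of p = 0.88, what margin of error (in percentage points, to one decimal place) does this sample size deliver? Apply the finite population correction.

1.7

Finite-population factor: (N−n)/(N−1) = (45900−2211)/(45900−1) = 0.9519.
SE(p̂) = √[p(1−p)/n · (N−n)/(N−1)] = √[0.1056/2211 × 0.9519] = 0.00674.
E = z × SE = 2.576 × 0.00674 = 0.01737 ≈ 1.7 percentage points.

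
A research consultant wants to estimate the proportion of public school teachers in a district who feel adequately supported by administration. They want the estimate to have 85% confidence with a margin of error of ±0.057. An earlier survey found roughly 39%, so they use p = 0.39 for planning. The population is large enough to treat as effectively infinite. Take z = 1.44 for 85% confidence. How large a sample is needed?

With p = 0.39, p(1−p) = 0.2379.
n = z²·p(1−p)/E² = 1.44² × 0.2379 / 0.057² = 2.0736 × 0.2379 / 0.003249 ≈ 151.83.
Rounding up gives n = 152.

152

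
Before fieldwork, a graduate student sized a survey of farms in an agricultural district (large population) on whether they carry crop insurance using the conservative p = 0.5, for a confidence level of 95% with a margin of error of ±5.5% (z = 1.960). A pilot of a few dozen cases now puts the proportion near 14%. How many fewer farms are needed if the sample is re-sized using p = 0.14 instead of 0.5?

Conservative (p = 0.5): n = 1.960² × 0.25 / 0.055² ≈ 317.49 → 318.
Using p = 0.14: p(1−p) = 0.1204, so n = 1.960² × 0.1204 / 0.055² ≈ 152.90 → 153.
Reduction: 318 − 153 = 165.

165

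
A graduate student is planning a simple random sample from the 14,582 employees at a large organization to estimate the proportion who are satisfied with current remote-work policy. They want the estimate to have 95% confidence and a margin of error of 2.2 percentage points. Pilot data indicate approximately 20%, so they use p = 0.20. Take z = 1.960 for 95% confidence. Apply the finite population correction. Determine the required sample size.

Unadjusted: n₀ = 1.960² × 0.20 × 0.80 / 0.022² ≈ 1269.95, so n₀ = 1270.
Finite population correction with N = 14,582: n = n₀ / (1 + (n₀−1)/N) = 1270 / (1 + 1269/14582) = 1270 / 1.0870 ≈ 1168.33.
Rounding up, n = 1169.

1169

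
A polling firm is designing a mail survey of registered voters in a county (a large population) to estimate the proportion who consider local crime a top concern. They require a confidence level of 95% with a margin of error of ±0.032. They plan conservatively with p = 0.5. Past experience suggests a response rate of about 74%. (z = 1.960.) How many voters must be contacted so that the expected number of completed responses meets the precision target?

1268

Completed interviews needed: n₀ = 1.960² × 0.2500 / 0.032² ≈ 937.89 → 938.
At a 74% response rate, contacts needed = 938 / 0.74 ≈ 1267.57 → 1268.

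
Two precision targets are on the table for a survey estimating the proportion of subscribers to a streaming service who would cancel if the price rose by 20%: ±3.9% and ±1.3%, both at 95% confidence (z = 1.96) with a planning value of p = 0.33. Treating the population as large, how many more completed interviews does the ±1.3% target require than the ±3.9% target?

At ±3.9%: n = 1.96² × 0.2211 / 0.039² ≈ 558.43 → 559.
At ±1.3%: n = 1.96² × 0.2211 / 0.013² ≈ 5025.90 → 5026.
Additional respondents: 5026 − 559 = 4467.

4467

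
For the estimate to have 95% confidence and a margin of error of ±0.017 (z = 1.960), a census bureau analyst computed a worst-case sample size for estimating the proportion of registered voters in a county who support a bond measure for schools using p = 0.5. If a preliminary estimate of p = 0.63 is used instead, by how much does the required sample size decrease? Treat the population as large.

225

Conservative (p = 0.5): n = 1.960² × 0.25 / 0.017² ≈ 3323.18 → 3324.
Using p = 0.63: p(1−p) = 0.2331, so n = 1.960² × 0.2331 / 0.017² ≈ 3098.54 → 3099.
Reduction: 3324 − 3099 = 225.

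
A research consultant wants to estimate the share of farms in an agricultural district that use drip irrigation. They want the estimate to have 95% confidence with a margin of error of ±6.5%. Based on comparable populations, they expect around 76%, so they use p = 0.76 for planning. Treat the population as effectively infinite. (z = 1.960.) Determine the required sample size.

With p = 0.76, p(1−p) = 0.1824.
n = z²·p(1−p)/E² = 1.960² × 0.1824 / 0.065² = 3.8416 × 0.1824 / 0.004225 ≈ 165.85.
Rounding up gives n = 166.

166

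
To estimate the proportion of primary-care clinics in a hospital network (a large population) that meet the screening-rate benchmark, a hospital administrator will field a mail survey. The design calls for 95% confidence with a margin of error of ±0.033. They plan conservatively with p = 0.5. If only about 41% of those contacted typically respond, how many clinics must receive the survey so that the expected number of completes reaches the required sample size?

For 95% confidence, z = 1.96.
Completed interviews needed: n₀ = 1.96² × 0.2500 / 0.033² ≈ 881.91 → 882.
At a 41% response rate, contacts needed = 882 / 0.41 ≈ 2151.22 → 2152.

2152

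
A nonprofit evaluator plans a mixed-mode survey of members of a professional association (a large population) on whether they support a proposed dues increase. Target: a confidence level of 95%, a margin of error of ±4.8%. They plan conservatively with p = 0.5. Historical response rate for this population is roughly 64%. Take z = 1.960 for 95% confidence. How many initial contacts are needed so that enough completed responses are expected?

652

Completed interviews needed: n₀ = 1.960² × 0.2500 / 0.048² ≈ 416.84 → 417.
At a 64% response rate, contacts needed = 417 / 0.64 ≈ 651.56 → 652.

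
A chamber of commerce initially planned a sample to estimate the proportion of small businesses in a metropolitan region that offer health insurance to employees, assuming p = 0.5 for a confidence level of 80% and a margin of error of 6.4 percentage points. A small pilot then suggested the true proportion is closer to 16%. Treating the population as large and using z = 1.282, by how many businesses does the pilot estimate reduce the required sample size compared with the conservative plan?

47

Conservative (p = 0.5): n = 1.282² × 0.25 / 0.064² ≈ 100.31 → 101.
Using p = 0.16: p(1−p) = 0.1344, so n = 1.282² × 0.1344 / 0.064² ≈ 53.93 → 54.
Reduction: 101 − 54 = 47.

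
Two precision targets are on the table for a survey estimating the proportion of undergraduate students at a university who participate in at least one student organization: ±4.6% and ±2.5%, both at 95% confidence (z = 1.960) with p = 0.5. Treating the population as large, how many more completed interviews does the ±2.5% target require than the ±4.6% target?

At ±4.6%: n = 1.960² × 0.2500 / 0.046² ≈ 453.88 → 454.
At ±2.5%: n = 1.960² × 0.2500 / 0.025² ≈ 1536.64 → 1537.
Additional respondents: 1537 − 454 = 1083.

1083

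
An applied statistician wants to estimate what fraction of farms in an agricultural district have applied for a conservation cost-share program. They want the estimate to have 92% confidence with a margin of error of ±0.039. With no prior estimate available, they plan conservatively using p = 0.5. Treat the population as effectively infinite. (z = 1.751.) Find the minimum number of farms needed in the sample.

504

With p = 0.5, p(1−p) = 0.25.
n = z²·p(1−p)/E² = 1.751² × 0.2500 / 0.039² = 3.0660 × 0.2500 / 0.001521 ≈ 503.94.
Rounding up gives n = 504.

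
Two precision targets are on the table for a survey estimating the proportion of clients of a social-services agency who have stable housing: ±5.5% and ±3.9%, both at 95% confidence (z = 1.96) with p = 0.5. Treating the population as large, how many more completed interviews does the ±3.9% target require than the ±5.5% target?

314

At ±5.5%: n = 1.96² × 0.2500 / 0.055² ≈ 317.49 → 318.
At ±3.9%: n = 1.96² × 0.2500 / 0.039² ≈ 631.43 → 632.
Additional respondents: 632 − 318 = 314.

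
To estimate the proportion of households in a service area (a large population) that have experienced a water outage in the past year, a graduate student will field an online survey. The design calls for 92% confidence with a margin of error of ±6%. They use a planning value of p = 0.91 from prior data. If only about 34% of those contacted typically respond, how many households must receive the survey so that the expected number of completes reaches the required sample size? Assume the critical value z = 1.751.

Completed interviews needed: n₀ = 1.751² × 0.0819 / 0.060² ≈ 69.75 → 70.
At a 34% response rate, contacts needed = 70 / 0.34 ≈ 205.88 → 206.

206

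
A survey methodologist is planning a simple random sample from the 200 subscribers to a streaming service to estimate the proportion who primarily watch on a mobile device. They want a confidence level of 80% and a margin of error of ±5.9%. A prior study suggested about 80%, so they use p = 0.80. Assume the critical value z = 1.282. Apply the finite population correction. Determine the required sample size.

Unadjusted: n₀ = 1.282² × 0.80 × 0.20 / 0.059² ≈ 75.54, so n₀ = 76.
Finite population correction with N = 200: n = n₀ / (1 + (n₀−1)/N) = 76 / (1 + 75/200) = 76 / 1.3750 ≈ 55.27.
Rounding up, n = 56.

56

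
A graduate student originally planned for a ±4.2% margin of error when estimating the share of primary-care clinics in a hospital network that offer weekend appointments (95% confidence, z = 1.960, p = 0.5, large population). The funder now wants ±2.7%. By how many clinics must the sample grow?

At ±4.2%: n = 1.960² × 0.2500 / 0.042² ≈ 544.44 → 545.
At ±2.7%: n = 1.960² × 0.2500 / 0.027² ≈ 1317.42 → 1318.
Additional respondents: 1318 − 545 = 773.

773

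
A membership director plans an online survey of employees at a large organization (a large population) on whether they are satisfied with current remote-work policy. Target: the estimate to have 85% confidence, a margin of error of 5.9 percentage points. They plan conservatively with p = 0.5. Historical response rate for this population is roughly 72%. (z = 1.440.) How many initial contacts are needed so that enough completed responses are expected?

Completed interviews needed: n₀ = 1.440² × 0.2500 / 0.059² ≈ 148.92 → 149.
At a 72% response rate, contacts needed = 149 / 0.72 ≈ 206.94 → 207.

207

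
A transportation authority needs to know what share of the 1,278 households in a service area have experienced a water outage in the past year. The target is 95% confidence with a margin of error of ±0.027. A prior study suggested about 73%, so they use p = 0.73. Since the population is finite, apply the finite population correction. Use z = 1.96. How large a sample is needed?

Unadjusted: n₀ = 1.96² × 0.73 × 0.27 / 0.027² ≈ 1038.65, so n₀ = 1039.
Finite population correction with N = 1,278: n = n₀ / (1 + (n₀−1)/N) = 1039 / (1 + 1038/1278) = 1039 / 1.8122 ≈ 573.33.
Rounding up, n = 574.

574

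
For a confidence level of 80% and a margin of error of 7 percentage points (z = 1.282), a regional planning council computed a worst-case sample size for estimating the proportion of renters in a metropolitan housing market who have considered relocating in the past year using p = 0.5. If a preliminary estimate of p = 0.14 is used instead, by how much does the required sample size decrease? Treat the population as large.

Conservative (p = 0.5): n = 1.282² × 0.25 / 0.070² ≈ 83.85 → 84.
Using p = 0.14: p(1−p) = 0.1204, so n = 1.282² × 0.1204 / 0.070² ≈ 40.38 → 41.
Reduction: 84 − 41 = 43.

43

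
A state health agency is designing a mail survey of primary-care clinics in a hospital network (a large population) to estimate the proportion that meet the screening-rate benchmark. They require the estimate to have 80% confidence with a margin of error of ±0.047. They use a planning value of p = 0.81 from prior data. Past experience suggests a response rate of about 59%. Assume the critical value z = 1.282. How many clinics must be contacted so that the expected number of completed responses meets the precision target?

Completed interviews needed: n₀ = 1.282² × 0.1539 / 0.047² ≈ 114.50 → 115.
At a 59% response rate, contacts needed = 115 / 0.59 ≈ 194.92 → 195.

195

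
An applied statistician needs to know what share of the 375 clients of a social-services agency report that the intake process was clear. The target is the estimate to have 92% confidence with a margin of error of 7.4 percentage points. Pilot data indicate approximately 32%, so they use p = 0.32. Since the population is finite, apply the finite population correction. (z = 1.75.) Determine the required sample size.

93

Unadjusted: n₀ = 1.75² × 0.32 × 0.68 / 0.074² ≈ 121.69, so n₀ = 122.
Finite population correction with N = 375: n = n₀ / (1 + (n₀−1)/N) = 122 / (1 + 121/375) = 122 / 1.3227 ≈ 92.24.
Rounding up, n = 93.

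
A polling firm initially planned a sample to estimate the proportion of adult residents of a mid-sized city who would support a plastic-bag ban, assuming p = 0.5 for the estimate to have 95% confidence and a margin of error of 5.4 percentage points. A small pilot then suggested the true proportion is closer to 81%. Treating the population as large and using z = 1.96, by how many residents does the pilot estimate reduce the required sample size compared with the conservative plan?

Conservative (p = 0.5): n = 1.96² × 0.25 / 0.054² ≈ 329.36 → 330.
Using p = 0.81: p(1−p) = 0.1539, so n = 1.96² × 0.1539 / 0.054² ≈ 202.75 → 203.
Reduction: 330 − 203 = 127.

127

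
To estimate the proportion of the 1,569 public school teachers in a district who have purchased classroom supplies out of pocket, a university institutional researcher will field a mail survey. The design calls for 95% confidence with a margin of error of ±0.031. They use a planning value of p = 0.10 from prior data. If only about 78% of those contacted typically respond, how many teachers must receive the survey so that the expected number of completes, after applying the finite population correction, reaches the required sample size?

For 95% confidence, z = 1.96.
Completed interviews needed (unadjusted): n₀ = 1.96² × 0.0900 / 0.031² ≈ 359.78 → 360.
FPC for N = 1,569: n = 360 / (1 + 359/1569) = 360 / 1.2288 ≈ 292.97 → 293.
At a 78% response rate, contacts needed = 293 / 0.78 ≈ 375.64 → 376.

376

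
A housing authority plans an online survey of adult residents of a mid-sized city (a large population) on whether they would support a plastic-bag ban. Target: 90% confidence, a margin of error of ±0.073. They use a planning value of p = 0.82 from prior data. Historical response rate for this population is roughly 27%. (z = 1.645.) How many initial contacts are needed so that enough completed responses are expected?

Completed interviews needed: n₀ = 1.645² × 0.1476 / 0.073² ≈ 74.95 → 75.
At a 27% response rate, contacts needed = 75 / 0.27 ≈ 277.78 → 278.

278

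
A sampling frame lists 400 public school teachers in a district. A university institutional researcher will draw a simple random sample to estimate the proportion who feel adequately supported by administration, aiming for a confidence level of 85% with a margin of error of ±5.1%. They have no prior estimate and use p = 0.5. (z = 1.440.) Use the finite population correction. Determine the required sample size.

134

Unadjusted: n₀ = 1.440² × 0.50 × 0.50 / 0.051² ≈ 199.31, so n₀ = 200.
Finite population correction with N = 400: n = n₀ / (1 + (n₀−1)/N) = 200 / (1 + 199/400) = 200 / 1.4975 ≈ 133.56.
Rounding up, n = 134.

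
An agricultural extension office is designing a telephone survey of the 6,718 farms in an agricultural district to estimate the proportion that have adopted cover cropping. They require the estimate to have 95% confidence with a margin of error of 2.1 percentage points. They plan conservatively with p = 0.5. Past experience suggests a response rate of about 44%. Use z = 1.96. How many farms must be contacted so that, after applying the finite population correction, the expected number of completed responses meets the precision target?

Completed interviews needed (unadjusted): n₀ = 1.96² × 0.2500 / 0.021² ≈ 2177.78 → 2178.
FPC for N = 6,718: n = 2178 / (1 + 2177/6718) = 2178 / 1.3241 ≈ 1644.95 → 1645.
At a 44% response rate, contacts needed = 1645 / 0.44 ≈ 3738.64 → 3739.

3739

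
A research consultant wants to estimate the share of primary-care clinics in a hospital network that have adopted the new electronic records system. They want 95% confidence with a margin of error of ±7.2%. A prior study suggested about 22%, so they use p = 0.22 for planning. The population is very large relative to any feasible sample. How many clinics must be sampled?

128

For 95% confidence, z = 1.960.
With p = 0.22, p(1−p) = 0.1716.
n = z²·p(1−p)/E² = 1.960² × 0.1716 / 0.072² = 3.8416 × 0.1716 / 0.005184 ≈ 127.16.
Rounding up gives n = 128.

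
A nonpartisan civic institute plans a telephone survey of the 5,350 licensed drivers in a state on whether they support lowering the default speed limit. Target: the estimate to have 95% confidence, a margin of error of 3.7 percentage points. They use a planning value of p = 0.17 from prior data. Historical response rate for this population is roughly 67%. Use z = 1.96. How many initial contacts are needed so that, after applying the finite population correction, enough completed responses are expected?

551

Completed interviews needed (unadjusted): n₀ = 1.96² × 0.1411 / 0.037² ≈ 395.95 → 396.
FPC for N = 5,350: n = 396 / (1 + 395/5350) = 396 / 1.0738 ≈ 368.77 → 369.
At a 67% response rate, contacts needed = 369 / 0.67 ≈ 550.75 → 551.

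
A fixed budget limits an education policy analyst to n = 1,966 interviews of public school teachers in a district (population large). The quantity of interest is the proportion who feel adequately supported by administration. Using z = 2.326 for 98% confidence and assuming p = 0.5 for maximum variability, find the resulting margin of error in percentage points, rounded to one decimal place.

SE(p̂) = √[p(1−p)/n] = √[0.2500/1966] = 0.01128.
E = z × SE = 2.326 × 0.01128 = 0.02623, or 2.6 percentage points.

2.6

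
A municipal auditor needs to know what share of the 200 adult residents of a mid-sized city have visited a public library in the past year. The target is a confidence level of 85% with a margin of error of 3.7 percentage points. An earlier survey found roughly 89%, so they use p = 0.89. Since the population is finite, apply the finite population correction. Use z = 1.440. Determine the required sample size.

86

Unadjusted: n₀ = 1.440² × 0.89 × 0.11 / 0.037² ≈ 148.29, so n₀ = 149.
Finite population correction with N = 200: n = n₀ / (1 + (n₀−1)/N) = 149 / (1 + 148/200) = 149 / 1.7400 ≈ 85.63.
Rounding up, n = 86.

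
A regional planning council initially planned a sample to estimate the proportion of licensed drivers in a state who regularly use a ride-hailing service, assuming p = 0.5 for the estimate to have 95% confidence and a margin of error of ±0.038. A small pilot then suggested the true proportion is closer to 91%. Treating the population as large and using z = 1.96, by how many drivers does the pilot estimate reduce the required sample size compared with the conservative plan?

Conservative (p = 0.5): n = 1.96² × 0.25 / 0.038² ≈ 665.10 → 666.
Using p = 0.91: p(1−p) = 0.0819, so n = 1.96² × 0.0819 / 0.038² ≈ 217.89 → 218.
Reduction: 666 − 218 = 448.

448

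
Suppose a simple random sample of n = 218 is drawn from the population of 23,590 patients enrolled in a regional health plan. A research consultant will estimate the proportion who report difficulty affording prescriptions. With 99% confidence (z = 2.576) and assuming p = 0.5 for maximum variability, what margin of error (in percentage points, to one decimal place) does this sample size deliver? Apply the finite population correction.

Finite-population factor: (N−n)/(N−1) = (23590−218)/(23590−1) = 0.9908.
SE(p̂) = √[p(1−p)/n · (N−n)/(N−1)] = √[0.2500/218 × 0.9908] = 0.03371.
E = z × SE = 2.576 × 0.03371 = 0.08683 ≈ 8.7 percentage points.

8.7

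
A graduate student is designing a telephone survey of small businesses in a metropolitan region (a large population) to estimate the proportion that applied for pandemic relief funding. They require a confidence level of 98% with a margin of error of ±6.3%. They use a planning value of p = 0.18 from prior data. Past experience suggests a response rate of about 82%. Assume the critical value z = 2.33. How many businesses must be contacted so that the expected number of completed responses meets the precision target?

247

Completed interviews needed: n₀ = 2.33² × 0.1476 / 0.063² ≈ 201.89 → 202.
At an 82% response rate, contacts needed = 202 / 0.82 ≈ 246.34 → 247.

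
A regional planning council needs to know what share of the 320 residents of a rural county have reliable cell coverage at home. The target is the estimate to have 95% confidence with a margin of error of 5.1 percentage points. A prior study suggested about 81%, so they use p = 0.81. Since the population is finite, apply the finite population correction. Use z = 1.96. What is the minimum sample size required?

Unadjusted: n₀ = 1.96² × 0.81 × 0.19 / 0.051² ≈ 227.31, so n₀ = 228.
Finite population correction with N = 320: n = n₀ / (1 + (n₀−1)/N) = 228 / (1 + 227/320) = 228 / 1.7094 ≈ 133.38.
Rounding up, n = 134.

134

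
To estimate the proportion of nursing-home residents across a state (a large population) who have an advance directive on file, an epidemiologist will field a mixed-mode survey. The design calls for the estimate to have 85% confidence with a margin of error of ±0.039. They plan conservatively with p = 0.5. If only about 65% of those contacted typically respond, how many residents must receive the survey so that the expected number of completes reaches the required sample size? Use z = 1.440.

Completed interviews needed: n₀ = 1.440² × 0.2500 / 0.039² ≈ 340.83 → 341.
At a 65% response rate, contacts needed = 341 / 0.65 ≈ 524.62 → 525.

525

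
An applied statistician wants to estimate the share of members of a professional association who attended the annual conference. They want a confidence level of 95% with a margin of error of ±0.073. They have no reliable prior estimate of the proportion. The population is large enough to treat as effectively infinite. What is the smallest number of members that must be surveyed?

For 95% confidence, z = 1.96.
With no prior estimate, use p = 0.5, giving p(1−p) = 0.25.
n = z²·p(1−p)/E² = 1.96² × 0.2500 / 0.073² = 3.8416 × 0.2500 / 0.005329 ≈ 180.22.
Rounding up gives n = 181.

181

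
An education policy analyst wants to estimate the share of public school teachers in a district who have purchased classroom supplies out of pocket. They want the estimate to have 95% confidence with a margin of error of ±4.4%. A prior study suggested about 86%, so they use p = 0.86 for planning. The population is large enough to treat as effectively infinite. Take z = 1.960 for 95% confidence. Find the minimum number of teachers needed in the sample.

239

With p = 0.86, p(1−p) = 0.1204.
n = z²·p(1−p)/E² = 1.960² × 0.1204 / 0.044² = 3.8416 × 0.1204 / 0.001936 ≈ 238.91.
Rounding up gives n = 239.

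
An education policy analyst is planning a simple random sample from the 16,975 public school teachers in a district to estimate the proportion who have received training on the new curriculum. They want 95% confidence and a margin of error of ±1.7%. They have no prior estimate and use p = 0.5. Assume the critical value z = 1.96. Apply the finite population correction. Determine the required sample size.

Unadjusted: n₀ = 1.96² × 0.50 × 0.50 / 0.017² ≈ 3323.18, so n₀ = 3324.
Finite population correction with N = 16,975: n = n₀ / (1 + (n₀−1)/N) = 3324 / (1 + 3323/16975) = 3324 / 1.1958 ≈ 2779.83.
Rounding up, n = 2780.

2780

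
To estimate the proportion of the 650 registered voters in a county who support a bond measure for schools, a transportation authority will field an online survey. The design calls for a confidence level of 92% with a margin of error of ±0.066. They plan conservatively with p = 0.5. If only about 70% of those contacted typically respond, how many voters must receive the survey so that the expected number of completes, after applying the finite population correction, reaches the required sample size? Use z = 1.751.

199

Completed interviews needed (unadjusted): n₀ = 1.751² × 0.2500 / 0.066² ≈ 175.96 → 176.
FPC for N = 650: n = 176 / (1 + 175/650) = 176 / 1.2692 ≈ 138.67 → 139.
At a 70% response rate, contacts needed = 139 / 0.70 ≈ 198.57 → 199.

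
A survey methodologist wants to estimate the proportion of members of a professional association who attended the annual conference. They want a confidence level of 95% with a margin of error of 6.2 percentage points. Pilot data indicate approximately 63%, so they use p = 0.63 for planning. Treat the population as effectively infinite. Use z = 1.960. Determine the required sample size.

With p = 0.63, p(1−p) = 0.2331.
n = z²·p(1−p)/E² = 1.960² × 0.2331 / 0.062² = 3.8416 × 0.2331 / 0.003844 ≈ 232.95.
Rounding up gives n = 233.

233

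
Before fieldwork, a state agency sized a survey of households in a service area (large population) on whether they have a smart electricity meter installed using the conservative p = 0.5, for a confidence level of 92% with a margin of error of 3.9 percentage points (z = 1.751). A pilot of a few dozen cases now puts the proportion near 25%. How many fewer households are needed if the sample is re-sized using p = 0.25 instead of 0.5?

Conservative (p = 0.5): n = 1.751² × 0.25 / 0.039² ≈ 503.94 → 504.
Using p = 0.25: p(1−p) = 0.1875, so n = 1.751² × 0.1875 / 0.039² ≈ 377.96 → 378.
Reduction: 504 − 378 = 126.

126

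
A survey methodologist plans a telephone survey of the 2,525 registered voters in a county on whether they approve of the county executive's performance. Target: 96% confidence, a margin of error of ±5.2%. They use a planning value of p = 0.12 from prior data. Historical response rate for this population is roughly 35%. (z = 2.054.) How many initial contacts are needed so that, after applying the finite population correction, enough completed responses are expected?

443

Completed interviews needed (unadjusted): n₀ = 2.054² × 0.1056 / 0.052² ≈ 164.76 → 165.
FPC for N = 2,525: n = 165 / (1 + 164/2525) = 165 / 1.0650 ≈ 154.94 → 155.
At a 35% response rate, contacts needed = 155 / 0.35 ≈ 442.86 → 443.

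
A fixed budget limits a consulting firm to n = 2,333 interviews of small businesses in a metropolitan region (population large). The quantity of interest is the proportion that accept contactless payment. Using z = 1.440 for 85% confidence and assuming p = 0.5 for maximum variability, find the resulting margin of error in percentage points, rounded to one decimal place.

1.5

SE(p̂) = √[p(1−p)/n] = √[0.2500/2333] = 0.01035.
E = z × SE = 1.440 × 0.01035 = 0.01491, or 1.5 percentage points.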